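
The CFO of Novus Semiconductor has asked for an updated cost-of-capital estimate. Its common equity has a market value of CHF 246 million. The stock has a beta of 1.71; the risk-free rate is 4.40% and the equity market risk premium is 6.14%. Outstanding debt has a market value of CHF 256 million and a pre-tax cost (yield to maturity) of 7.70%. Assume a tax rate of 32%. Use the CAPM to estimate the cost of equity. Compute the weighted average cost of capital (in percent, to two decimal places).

9.97%

Cost of equity via CAPM: Re = 4.4% + 1.71 × 6.14% = 14.8994%.
Total capital V = 246 + 256 = 502.
Equity: weight = 246/502 = 0.4900; cost = 14.8994%.
Debt: weight = 256/502 = 0.5100; after-tax cost = 7.7% × (1 − 32%) = 5.2360%.
WACC = 0.4900 × 14.8994% + 0.5100 × 5.2360% = 9.9715%.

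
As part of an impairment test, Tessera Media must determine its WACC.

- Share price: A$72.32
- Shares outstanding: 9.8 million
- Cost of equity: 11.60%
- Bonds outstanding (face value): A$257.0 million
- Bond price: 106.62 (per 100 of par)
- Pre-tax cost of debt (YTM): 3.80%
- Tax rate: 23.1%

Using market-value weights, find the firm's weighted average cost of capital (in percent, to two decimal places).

9.18%

Market value of equity E = 72.32 × 9.8m = 708.736m. Market value of debt D = 257m × 106.62/100 = 274.0134m.
Total capital V = 708.736 + 274.0134 = 982.7494.
Equity: weight = 708.736/982.7494 = 0.7212; cost = 11.6%.
Bonds outstanding: weight = 274.0134/982.7494 = 0.2788; after-tax cost = 3.8% × (1 − 23.1%) = 2.9222%.
WACC = 0.7212 × 11.6000% + 0.2788 × 2.9222% = 9.1804%.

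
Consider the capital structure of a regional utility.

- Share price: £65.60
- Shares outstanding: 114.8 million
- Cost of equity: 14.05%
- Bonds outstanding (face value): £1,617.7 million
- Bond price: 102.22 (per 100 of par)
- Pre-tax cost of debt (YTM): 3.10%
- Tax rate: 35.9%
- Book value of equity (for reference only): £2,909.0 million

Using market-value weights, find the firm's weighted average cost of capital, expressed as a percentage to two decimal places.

11.88%

Market value of equity E = 65.6 × 114.8m = 7530.88m. Market value of debt D = 1617.7m × 102.22/100 = 1653.61294m.
Total capital V = 7530.88 + 1653.61294 = 9184.49294.
Equity: weight = 7530.88/9184.49294 = 0.8200; cost = 14.05%.
Bonds outstanding: weight = 1653.61294/9184.49294 = 0.1800; after-tax cost = 3.1% × (1 − 35.9%) = 1.9871%.
WACC = 0.8200 × 14.0500% + 0.1800 × 1.9871% = 11.8781%.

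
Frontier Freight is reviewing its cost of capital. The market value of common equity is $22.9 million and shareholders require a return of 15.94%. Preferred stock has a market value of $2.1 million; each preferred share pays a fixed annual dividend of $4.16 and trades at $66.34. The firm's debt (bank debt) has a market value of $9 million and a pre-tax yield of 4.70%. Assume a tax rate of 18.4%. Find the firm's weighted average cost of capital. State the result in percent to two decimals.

12.14%

Cost of preferred: Rp = 4.16 / 66.34 = 6.2707%.
Total capital V = 22.9 + 2.1 + 9 = 34.
Equity: weight = 22.9/34 = 0.6735; cost = 15.94%.
Preferred: weight = 2.1/34 = 0.0618; cost = 6.2707%.
Bank debt: weight = 9/34 = 0.2647; after-tax cost = 4.7% × (1 − 18.4%) = 3.8352%.
WACC = 0.6735 × 15.9400% + 0.0618 × 6.2707% + 0.2647 × 3.8352% = 12.1386%.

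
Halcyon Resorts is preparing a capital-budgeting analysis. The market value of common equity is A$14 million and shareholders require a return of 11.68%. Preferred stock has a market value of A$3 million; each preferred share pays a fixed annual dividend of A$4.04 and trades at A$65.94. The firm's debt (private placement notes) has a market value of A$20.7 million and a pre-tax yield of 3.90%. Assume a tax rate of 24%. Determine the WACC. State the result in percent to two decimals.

6.45%

Cost of preferred: Rp = 4.04 / 65.94 = 6.1268%.
Total capital V = 14 + 3 + 20.7 = 37.7.
Equity: weight = 14/37.7 = 0.3714; cost = 11.68%.
Preferred: weight = 3/37.7 = 0.0796; cost = 6.1268%.
Private placement notes: weight = 20.7/37.7 = 0.5491; after-tax cost = 3.9% × (1 − 24%) = 2.9640%.
WACC = 0.3714 × 11.6800% + 0.0796 × 6.1268% + 0.5491 × 2.9640% = 6.4524%.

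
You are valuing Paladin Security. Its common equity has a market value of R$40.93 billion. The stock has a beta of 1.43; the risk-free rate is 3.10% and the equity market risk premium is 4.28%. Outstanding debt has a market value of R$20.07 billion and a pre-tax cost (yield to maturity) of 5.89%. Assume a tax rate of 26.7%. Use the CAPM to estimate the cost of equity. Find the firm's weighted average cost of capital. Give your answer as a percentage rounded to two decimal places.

Cost of equity via CAPM: Re = 3.1% + 1.43 × 4.28% = 9.2204%.
Total capital V = 40.93 + 20.07 = 61.
Equity: weight = 40.93/61 = 0.6710; cost = 9.2204%.
Debt: weight = 20.07/61 = 0.3290; after-tax cost = 5.89% × (1 − 26.7%) = 4.3174%.
WACC = 0.6710 × 9.2204% + 0.3290 × 4.3174% = 7.6072%.

7.61%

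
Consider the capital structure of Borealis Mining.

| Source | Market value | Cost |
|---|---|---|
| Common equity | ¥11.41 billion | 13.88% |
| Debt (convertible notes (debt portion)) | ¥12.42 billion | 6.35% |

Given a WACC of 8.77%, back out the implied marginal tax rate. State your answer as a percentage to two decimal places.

35.82%

Total capital V = 11.41 + 12.42 = 23.83.
Equity weight = 11.41/23.83 = 0.4788.
Convertible notes (debt portion) weight = 12.42/23.83 = 0.5212.
Equity contribution = 0.4788 × 13.88% = 6.6459%.
Debt contribution must be 8.77% − 6.6459% = 2.1241%.
0.5212 × 6.35% × (1 − T) = 2.1241%  ⇒  (1 − T) = 0.6418.
T = 35.8181%.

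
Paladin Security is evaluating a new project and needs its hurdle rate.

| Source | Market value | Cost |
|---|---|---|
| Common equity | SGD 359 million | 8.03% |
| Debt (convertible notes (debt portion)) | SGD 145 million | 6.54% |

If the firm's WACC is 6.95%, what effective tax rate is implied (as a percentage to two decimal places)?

34.62%

Total capital V = 359 + 145 = 504.
Equity weight = 359/504 = 0.7123.
Convertible notes (debt portion) weight = 145/504 = 0.2877.
Equity contribution = 0.7123 × 8.03% = 5.7198%.
Debt contribution must be 6.95% − 5.7198% = 1.2302%.
0.2877 × 6.54% × (1 − T) = 1.2302%  ⇒  (1 − T) = 0.6538.
T = 34.6167%.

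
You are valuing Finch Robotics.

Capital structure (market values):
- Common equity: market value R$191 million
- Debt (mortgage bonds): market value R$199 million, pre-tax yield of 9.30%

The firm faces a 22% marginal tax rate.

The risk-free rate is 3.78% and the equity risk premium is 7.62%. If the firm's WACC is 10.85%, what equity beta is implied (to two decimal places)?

1.42

Total capital V = 191 + 199 = 390.
Equity weight = 191/390 = 0.4897.
Mortgage bonds weight = 199/390 = 0.5103.
Debt contribution = 0.5103 × 9.3% × (1 − 22%) = 3.7014%.
Required equity contribution = 10.85% − 3.7014% = 7.1486%  ⇒  Re = 14.5966%.
CAPM: 14.5966% = 3.78% + β × 7.62%  ⇒  β = 1.4195.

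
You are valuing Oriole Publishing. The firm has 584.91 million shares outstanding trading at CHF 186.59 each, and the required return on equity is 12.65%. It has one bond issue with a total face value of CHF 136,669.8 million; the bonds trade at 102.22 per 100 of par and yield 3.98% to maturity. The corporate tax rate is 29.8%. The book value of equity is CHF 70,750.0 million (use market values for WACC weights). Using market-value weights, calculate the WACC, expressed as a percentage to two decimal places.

Market value of equity E = 186.59 × 584.91m = 109138.3569m. Market value of debt D = 136669.8m × 102.22/100 = 139703.86956m.
Total capital V = 109138.3569 + 139703.86956 = 248842.22646.
Equity: weight = 109138.3569/248842.22646 = 0.4386; cost = 12.65%.
Bonds outstanding: weight = 139703.86956/248842.22646 = 0.5614; after-tax cost = 3.98% × (1 − 29.8%) = 2.7940%.
WACC = 0.4386 × 12.6500% + 0.5614 × 2.7940% = 7.1167%.

7.12%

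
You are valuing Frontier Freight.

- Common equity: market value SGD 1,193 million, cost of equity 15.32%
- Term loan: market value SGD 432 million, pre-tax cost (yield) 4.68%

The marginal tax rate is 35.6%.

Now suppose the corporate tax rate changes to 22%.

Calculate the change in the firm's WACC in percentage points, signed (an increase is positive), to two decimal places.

Current WACC:
Total capital V = 1193 + 432 = 1625.
Equity: weight = 1193/1625 = 0.7342; cost = 15.32%.
Term loan: weight = 432/1625 = 0.2658; after-tax cost = 4.68% × (1 − 35.6%) = 3.0139%.
WACC = 0.7342 × 15.3200% + 0.2658 × 3.0139% = 12.0485%.
After the change:
Total capital V = 1193 + 432 = 1625.
Equity: weight = 1193/1625 = 0.7342; cost = 15.32%.
Term loan: weight = 432/1625 = 0.2658; after-tax cost = 4.68% × (1 − 22%) = 3.6504%.
WACC = 0.7342 × 15.3200% + 0.2658 × 3.6504% = 12.2177%.
Change in WACC = 12.2177% − 12.0485% = 0.1692 pp.

+0.17 pp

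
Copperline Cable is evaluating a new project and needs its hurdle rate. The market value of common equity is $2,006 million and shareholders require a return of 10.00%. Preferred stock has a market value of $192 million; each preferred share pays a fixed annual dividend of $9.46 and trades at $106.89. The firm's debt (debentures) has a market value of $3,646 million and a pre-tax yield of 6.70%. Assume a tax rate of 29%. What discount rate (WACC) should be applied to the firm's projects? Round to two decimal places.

6.69%

Cost of preferred: Rp = 9.46 / 106.89 = 8.8502%.
Total capital V = 2006 + 192 + 3646 = 5844.
Equity: weight = 2006/5844 = 0.3433; cost = 10%.
Preferred: weight = 192/5844 = 0.0329; cost = 8.8502%.
Debentures: weight = 3646/5844 = 0.6239; after-tax cost = 6.7% × (1 − 29%) = 4.7570%.
WACC = 0.3433 × 10.0000% + 0.0329 × 8.8502% + 0.6239 × 4.7570% = 6.6912%.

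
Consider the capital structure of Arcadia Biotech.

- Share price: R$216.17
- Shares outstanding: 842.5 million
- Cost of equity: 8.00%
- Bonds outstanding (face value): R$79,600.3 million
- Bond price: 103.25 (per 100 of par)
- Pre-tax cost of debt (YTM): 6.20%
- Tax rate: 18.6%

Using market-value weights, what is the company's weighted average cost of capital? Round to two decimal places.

Market value of equity E = 216.17 × 842.5m = 182123.225m. Market value of debt D = 79600.3m × 103.25/100 = 82187.30975m.
Total capital V = 182123.225 + 82187.30975 = 264310.53475.
Equity: weight = 182123.225/264310.53475 = 0.6891; cost = 8%.
Bonds outstanding: weight = 82187.30975/264310.53475 = 0.3109; after-tax cost = 6.2% × (1 − 18.6%) = 5.0468%.
WACC = 0.6891 × 8.0000% + 0.3109 × 5.0468% = 7.0817%.

7.08%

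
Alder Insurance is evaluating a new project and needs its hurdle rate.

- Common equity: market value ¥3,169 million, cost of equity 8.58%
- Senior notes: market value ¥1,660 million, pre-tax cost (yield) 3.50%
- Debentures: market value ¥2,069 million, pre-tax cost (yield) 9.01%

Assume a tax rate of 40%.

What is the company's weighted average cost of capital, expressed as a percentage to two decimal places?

Total capital V = 3169 + 1660 + 2069 = 6898.
Equity: weight = 3169/6898 = 0.4594; cost = 8.58%.
Senior notes: weight = 1660/6898 = 0.2406; after-tax cost = 3.5% × (1 − 40%) = 2.1000%.
Debentures: weight = 2069/6898 = 0.2999; after-tax cost = 9.01% × (1 − 40%) = 5.4060%.
WACC = 0.4594 × 8.5800% + 0.2406 × 2.1000% + 0.2999 × 5.4060% = 6.0686%.

6.07%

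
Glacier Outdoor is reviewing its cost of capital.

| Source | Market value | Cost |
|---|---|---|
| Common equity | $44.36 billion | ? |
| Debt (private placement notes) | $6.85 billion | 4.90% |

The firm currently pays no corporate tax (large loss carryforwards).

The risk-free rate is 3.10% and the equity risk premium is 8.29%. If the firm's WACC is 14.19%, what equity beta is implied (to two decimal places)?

Total capital V = 44.36 + 6.85 = 51.21.
Equity weight = 44.36/51.21 = 0.8662.
Private placement notes weight = 6.85/51.21 = 0.1338.
Debt contribution = 0.1338 × 4.9% × (1 − 0%) = 0.6554%.
Required equity contribution = 14.19% − 0.6554% = 13.5346%  ⇒  Re = 15.6245%.
CAPM: 15.6245% = 3.1% + β × 8.29%  ⇒  β = 1.5108.

1.51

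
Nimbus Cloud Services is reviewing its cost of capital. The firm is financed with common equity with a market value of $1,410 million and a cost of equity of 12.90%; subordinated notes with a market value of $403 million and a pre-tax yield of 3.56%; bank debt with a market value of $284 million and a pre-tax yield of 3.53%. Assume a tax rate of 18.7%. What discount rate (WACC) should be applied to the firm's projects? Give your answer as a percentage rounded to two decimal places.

Total capital V = 1410 + 403 + 284 = 2097.
Equity: weight = 1410/2097 = 0.6724; cost = 12.9%.
Subordinated notes: weight = 403/2097 = 0.1922; after-tax cost = 3.56% × (1 − 18.7%) = 2.8943%.
Bank debt: weight = 284/2097 = 0.1354; after-tax cost = 3.53% × (1 − 18.7%) = 2.8699%.
WACC = 0.6724 × 12.9000% + 0.1922 × 2.8943% + 0.1354 × 2.8699% = 9.6187%.

9.62%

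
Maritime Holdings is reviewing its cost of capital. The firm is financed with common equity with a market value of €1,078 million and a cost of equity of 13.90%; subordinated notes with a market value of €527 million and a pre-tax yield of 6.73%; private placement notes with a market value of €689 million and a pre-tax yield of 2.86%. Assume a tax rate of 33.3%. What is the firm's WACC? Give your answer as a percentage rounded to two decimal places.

Total capital V = 1078 + 527 + 689 = 2294.
Equity: weight = 1078/2294 = 0.4699; cost = 13.9%.
Subordinated notes: weight = 527/2294 = 0.2297; after-tax cost = 6.73% × (1 − 33.3%) = 4.4889%.
Private placement notes: weight = 689/2294 = 0.3003; after-tax cost = 2.86% × (1 − 33.3%) = 1.9076%.
WACC = 0.4699 × 13.9000% + 0.2297 × 4.4889% + 0.3003 × 1.9076% = 8.1361%.

8.14%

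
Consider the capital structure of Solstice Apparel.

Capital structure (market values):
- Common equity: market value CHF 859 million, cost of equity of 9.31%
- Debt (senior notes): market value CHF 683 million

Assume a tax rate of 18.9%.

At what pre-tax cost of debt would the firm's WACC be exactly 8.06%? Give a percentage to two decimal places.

Total capital V = 859 + 683 = 1542.
Equity weight = 859/1542 = 0.5571.
Senior notes weight = 683/1542 = 0.4429.
Equity contribution = 0.5571 × 9.31% = 5.1863%.
Remaining for debt = 8.06% − 5.1863% = 2.8737%.
Rd × (1 − 18.9%) × 0.4429 = 2.8737%  ⇒  Rd = 7.9999%.

8.00%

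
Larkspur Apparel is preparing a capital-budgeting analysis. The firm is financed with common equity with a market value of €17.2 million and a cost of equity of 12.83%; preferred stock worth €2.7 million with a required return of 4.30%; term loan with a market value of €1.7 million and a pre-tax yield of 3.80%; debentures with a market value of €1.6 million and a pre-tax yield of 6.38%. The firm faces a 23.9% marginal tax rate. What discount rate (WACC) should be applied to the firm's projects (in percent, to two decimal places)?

10.56%

Total capital V = 17.2 + 2.7 + 1.7 + 1.6 = 23.2.
Equity: weight = 17.2/23.2 = 0.7414; cost = 12.83%.
Preferred: weight = 2.7/23.2 = 0.1164; cost = 4.3%.
Term loan: weight = 1.7/23.2 = 0.0733; after-tax cost = 3.8% × (1 − 23.9%) = 2.8918%.
Debentures: weight = 1.6/23.2 = 0.0690; after-tax cost = 6.38% × (1 − 23.9%) = 4.8552%.
WACC = 0.7414 × 12.8300% + 0.1164 × 4.3000% + 0.0733 × 2.8918% + 0.0690 × 4.8552% = 10.5591%.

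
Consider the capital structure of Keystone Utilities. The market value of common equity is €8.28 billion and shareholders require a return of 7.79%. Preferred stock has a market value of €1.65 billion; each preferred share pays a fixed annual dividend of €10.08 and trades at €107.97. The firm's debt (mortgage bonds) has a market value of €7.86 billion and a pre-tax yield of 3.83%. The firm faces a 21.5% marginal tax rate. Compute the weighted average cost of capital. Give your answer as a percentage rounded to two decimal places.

5.82%

Cost of preferred: Rp = 10.08 / 107.97 = 9.3359%.
Total capital V = 8.28 + 1.65 + 7.86 = 17.79.
Equity: weight = 8.28/17.79 = 0.4654; cost = 7.79%.
Preferred: weight = 1.65/17.79 = 0.0927; cost = 9.3359%.
Mortgage bonds: weight = 7.86/17.79 = 0.4418; after-tax cost = 3.83% × (1 − 21.5%) = 3.0066%.
WACC = 0.4654 × 7.7900% + 0.0927 × 9.3359% + 0.4418 × 3.0066% = 5.8200%.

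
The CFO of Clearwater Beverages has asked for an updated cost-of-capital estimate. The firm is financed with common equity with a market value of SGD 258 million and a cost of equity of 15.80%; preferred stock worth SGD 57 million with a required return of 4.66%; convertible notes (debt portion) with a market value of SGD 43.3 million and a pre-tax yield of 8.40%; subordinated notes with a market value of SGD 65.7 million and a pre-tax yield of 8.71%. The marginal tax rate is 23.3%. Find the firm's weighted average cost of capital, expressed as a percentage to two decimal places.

11.93%

Total capital V = 258 + 57 + 43.3 + 65.7 = 424.
Equity: weight = 258/424 = 0.6085; cost = 15.8%.
Preferred: weight = 57/424 = 0.1344; cost = 4.66%.
Convertible notes (debt portion): weight = 43.3/424 = 0.1021; after-tax cost = 8.4% × (1 − 23.3%) = 6.4428%.
Subordinated notes: weight = 65.7/424 = 0.1550; after-tax cost = 8.71% × (1 − 23.3%) = 6.6806%.
WACC = 0.6085 × 15.8000% + 0.1344 × 4.6600% + 0.1021 × 6.4428% + 0.1550 × 6.6806% = 11.9337%.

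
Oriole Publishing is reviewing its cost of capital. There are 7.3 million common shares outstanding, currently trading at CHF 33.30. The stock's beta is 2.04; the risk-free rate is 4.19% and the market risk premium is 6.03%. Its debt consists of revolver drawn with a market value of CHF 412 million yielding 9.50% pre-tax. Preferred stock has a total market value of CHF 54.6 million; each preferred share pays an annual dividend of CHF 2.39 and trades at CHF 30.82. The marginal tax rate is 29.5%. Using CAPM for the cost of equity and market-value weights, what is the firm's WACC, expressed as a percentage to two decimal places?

Cost of equity via CAPM: Re = 4.19% + 2.04 × 6.03% = 16.4912%.
Cost of preferred: Rp = 2.39 / 30.82 = 7.7547%.
Market value of equity E = 33.3 × 7.3m = 243.09m.
Total capital V = 243.09 + 54.6 + 412 = 709.69.
Equity: weight = 243.09/709.69 = 0.3425; cost = 16.4912%.
Preferred: weight = 54.6/709.69 = 0.0769; cost = 7.7547%.
Revolver drawn: weight = 412/709.69 = 0.5805; after-tax cost = 9.5% × (1 − 29.5%) = 6.6975%.
WACC = 0.3425 × 16.4912% + 0.0769 × 7.7547% + 0.5805 × 6.6975% = 10.1335%.

10.13%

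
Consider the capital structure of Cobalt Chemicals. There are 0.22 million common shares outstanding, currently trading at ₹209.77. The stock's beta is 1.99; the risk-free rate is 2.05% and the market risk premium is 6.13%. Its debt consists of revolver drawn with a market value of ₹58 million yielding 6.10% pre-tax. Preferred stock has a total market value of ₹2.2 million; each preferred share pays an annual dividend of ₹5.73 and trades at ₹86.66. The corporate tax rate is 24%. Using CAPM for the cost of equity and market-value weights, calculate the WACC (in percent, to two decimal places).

Cost of equity via CAPM: Re = 2.05% + 1.99 × 6.13% = 14.2487%.
Cost of preferred: Rp = 5.73 / 86.66 = 6.6120%.
Market value of equity E = 209.77 × 0.22m = 46.1494m.
Total capital V = 46.1494 + 2.2 + 58 = 106.3494.
Equity: weight = 46.1494/106.3494 = 0.4339; cost = 14.2487%.
Preferred: weight = 2.2/106.3494 = 0.0207; cost = 6.612%.
Revolver drawn: weight = 58/106.3494 = 0.5454; after-tax cost = 6.1% × (1 − 24%) = 4.6360%.
WACC = 0.4339 × 14.2487% + 0.0207 × 6.6120% + 0.5454 × 4.6360% = 8.8482%.

8.85%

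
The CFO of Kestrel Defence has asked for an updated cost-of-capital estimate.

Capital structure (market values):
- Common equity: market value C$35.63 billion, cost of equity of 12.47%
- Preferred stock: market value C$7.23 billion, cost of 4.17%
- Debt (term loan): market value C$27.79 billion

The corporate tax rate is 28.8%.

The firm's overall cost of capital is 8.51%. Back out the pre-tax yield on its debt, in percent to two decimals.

6.41%

Total capital V = 35.63 + 7.23 + 27.79 = 70.65.
Equity weight = 35.63/70.65 = 0.5043.
Preferred weight = 7.23/70.65 = 0.1023.
Term loan weight = 27.79/70.65 = 0.3933.
Equity contribution = 0.5043 × 12.47% = 6.2888%.
Preferred contribution = 0.1023 × 4.17% = 0.4267%.
Remaining for debt = 8.51% − 6.7156% = 1.7944%.
Rd × (1 − 28.8%) × 0.3933 = 1.7944%  ⇒  Rd = 6.4072%.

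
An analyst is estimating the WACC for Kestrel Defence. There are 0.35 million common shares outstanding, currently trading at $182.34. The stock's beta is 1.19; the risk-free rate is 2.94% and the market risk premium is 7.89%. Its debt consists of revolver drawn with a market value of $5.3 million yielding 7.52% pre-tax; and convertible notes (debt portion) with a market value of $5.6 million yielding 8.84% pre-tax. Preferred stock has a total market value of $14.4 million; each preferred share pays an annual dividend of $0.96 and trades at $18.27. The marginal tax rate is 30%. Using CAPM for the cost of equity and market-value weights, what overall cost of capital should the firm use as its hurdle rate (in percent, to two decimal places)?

Cost of equity via CAPM: Re = 2.94% + 1.19 × 7.89% = 12.3291%.
Cost of preferred: Rp = 0.96 / 18.27 = 5.2545%.
Market value of equity E = 182.34 × 0.35m = 63.819m.
Total capital V = 63.819 + 14.4 + 5.3 + 5.6 = 89.119.
Equity: weight = 63.819/89.119 = 0.7161; cost = 12.3291%.
Preferred: weight = 14.4/89.119 = 0.1616; cost = 5.2545%.
Revolver drawn: weight = 5.3/89.119 = 0.0595; after-tax cost = 7.52% × (1 − 30%) = 5.2640%.
Convertible notes (debt portion): weight = 5.6/89.119 = 0.0628; after-tax cost = 8.84% × (1 − 30%) = 6.1880%.
WACC = 0.7161 × 12.3291% + 0.1616 × 5.2545% + 0.0595 × 5.2640% + 0.0628 × 6.1880% = 10.3799%.

10.38%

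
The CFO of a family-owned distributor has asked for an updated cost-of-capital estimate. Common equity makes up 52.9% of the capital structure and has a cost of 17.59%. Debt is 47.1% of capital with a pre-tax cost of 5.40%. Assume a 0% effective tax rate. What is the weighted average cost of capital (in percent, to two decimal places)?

After-tax cost of debt = 5.4% × (1 − 0%) = 5.4000%.
WACC = 0.529 × 17.5900% + 0.471 × 5.4000% = 11.8485%.

11.85%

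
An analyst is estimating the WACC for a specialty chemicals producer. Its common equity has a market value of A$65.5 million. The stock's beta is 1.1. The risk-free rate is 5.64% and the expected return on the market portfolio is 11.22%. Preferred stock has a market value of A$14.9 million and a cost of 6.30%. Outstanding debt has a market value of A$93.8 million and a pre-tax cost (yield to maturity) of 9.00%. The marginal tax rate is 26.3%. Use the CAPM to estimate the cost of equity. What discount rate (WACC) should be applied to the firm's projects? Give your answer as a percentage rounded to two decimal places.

Market risk premium = 11.22% − 5.64% = 5.58%.
Cost of equity via CAPM: Re = 5.64% + 1.1 × 5.58% = 11.7780%.
Total capital V = 65.5 + 14.9 + 93.8 = 174.2.
Equity: weight = 65.5/174.2 = 0.3760; cost = 11.778%.
Preferred: weight = 14.9/174.2 = 0.0855; cost = 6.3%.
Debt: weight = 93.8/174.2 = 0.5385; after-tax cost = 9% × (1 − 26.3%) = 6.6330%.
WACC = 0.3760 × 11.7780% + 0.0855 × 6.3000% + 0.5385 × 6.6330% = 8.5391%.

8.54%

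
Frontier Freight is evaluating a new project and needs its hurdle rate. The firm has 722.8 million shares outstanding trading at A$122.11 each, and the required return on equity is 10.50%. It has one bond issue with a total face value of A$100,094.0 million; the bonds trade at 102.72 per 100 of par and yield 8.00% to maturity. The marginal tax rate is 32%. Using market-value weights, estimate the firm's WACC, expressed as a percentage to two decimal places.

7.78%

Market value of equity E = 122.11 × 722.8m = 88261.108m. Market value of debt D = 100094m × 102.72/100 = 102816.5568m.
Total capital V = 88261.108 + 102816.5568 = 191077.6648.
Equity: weight = 88261.108/191077.6648 = 0.4619; cost = 10.5%.
Bonds outstanding: weight = 102816.5568/191077.6648 = 0.5381; after-tax cost = 8% × (1 − 32%) = 5.4400%.
WACC = 0.4619 × 10.5000% + 0.5381 × 5.4400% = 7.7773%.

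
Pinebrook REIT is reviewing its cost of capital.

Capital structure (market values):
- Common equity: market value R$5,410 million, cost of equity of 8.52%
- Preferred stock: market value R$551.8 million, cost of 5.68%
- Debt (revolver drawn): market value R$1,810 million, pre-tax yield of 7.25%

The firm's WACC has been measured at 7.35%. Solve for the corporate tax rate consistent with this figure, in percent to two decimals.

39.83%

Total capital V = 5410 + 551.8 + 1810 = 7771.8.
Equity weight = 5410/7771.8 = 0.6961.
Preferred weight = 551.8/7771.8 = 0.0710.
Revolver drawn weight = 1810/7771.8 = 0.2329.
Equity contribution = 0.6961 × 8.52% = 5.9308%.
Preferred contribution = 0.0710 × 5.68% = 0.4033%.
Debt contribution must be 7.35% − 6.3341% = 1.0159%.
0.2329 × 7.25% × (1 − T) = 1.0159%  ⇒  (1 − T) = 0.6017.
T = 39.8338%.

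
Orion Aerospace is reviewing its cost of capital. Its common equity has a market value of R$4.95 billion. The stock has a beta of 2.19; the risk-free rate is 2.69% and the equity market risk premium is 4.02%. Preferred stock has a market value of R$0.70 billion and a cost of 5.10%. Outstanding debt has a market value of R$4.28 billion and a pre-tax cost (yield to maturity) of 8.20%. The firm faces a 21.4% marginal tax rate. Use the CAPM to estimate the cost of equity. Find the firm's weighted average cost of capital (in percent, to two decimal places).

Cost of equity via CAPM: Re = 2.69% + 2.19 × 4.02% = 11.4938%.
Total capital V = 4.95 + 0.7 + 4.28 = 9.93.
Equity: weight = 4.95/9.93 = 0.4985; cost = 11.4938%.
Preferred: weight = 0.7/9.93 = 0.0705; cost = 5.1%.
Debt: weight = 4.28/9.93 = 0.4310; after-tax cost = 8.2% × (1 − 21.4%) = 6.4452%.
WACC = 0.4985 × 11.4938% + 0.0705 × 5.1000% + 0.4310 × 6.4452% = 8.8670%.

8.87%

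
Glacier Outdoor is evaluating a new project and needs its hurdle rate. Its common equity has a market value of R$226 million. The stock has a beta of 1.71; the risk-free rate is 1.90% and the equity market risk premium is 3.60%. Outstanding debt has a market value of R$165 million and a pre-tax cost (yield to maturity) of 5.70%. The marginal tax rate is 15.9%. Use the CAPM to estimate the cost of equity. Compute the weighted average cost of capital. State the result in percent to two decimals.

Cost of equity via CAPM: Re = 1.9% + 1.71 × 3.6% = 8.0560%.
Total capital V = 226 + 165 = 391.
Equity: weight = 226/391 = 0.5780; cost = 8.056%.
Debt: weight = 165/391 = 0.4220; after-tax cost = 5.7% × (1 − 15.9%) = 4.7937%.
WACC = 0.5780 × 8.0560% + 0.4220 × 4.7937% = 6.6793%.

6.68%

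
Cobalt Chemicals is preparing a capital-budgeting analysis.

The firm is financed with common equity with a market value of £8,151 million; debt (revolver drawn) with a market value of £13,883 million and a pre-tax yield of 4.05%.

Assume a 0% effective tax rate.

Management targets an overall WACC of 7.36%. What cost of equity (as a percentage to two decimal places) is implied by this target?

13.00%

Total capital V = 8151 + 13883 = 22034.
Equity weight = 8151/22034 = 0.3699.
Revolver drawn weight = 13883/22034 = 0.6301.
Debt contribution = 0.6301 × 4.05% × (1 − 0%) = 2.5518%.
Required equity contribution = 7.36% − 2.5518% = 4.8082%.
Re = 4.8082% / 0.3699 = 12.9977%.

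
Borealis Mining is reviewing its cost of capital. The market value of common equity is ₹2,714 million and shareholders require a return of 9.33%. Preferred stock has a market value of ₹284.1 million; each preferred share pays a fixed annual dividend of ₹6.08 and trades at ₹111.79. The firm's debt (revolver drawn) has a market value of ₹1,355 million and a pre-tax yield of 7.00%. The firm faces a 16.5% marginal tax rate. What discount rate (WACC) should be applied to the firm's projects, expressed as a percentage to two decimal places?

Cost of preferred: Rp = 6.08 / 111.79 = 5.4388%.
Total capital V = 2714 + 284.1 + 1355 = 4353.1.
Equity: weight = 2714/4353.1 = 0.6235; cost = 9.33%.
Preferred: weight = 284.1/4353.1 = 0.0653; cost = 5.4388%.
Revolver drawn: weight = 1355/4353.1 = 0.3113; after-tax cost = 7% × (1 − 16.5%) = 5.8450%.
WACC = 0.6235 × 9.3300% + 0.0653 × 5.4388% + 0.3113 × 5.8450% = 7.9913%.

7.99%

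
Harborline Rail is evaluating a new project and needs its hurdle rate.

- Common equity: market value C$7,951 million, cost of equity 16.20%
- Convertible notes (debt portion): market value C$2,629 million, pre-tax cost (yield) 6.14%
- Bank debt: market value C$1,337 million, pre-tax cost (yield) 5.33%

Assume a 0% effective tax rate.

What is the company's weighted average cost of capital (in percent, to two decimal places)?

12.76%

Total capital V = 7951 + 2629 + 1337 = 11917.
Equity: weight = 7951/11917 = 0.6672; cost = 16.2%.
Convertible notes (debt portion): weight = 2629/11917 = 0.2206; after-tax cost = 6.14% × (1 − 0%) = 6.1400%.
Bank debt: weight = 1337/11917 = 0.1122; after-tax cost = 5.33% × (1 − 0%) = 5.3300%.
WACC = 0.6672 × 16.2000% + 0.2206 × 6.1400% + 0.1122 × 5.3300% = 12.7611%.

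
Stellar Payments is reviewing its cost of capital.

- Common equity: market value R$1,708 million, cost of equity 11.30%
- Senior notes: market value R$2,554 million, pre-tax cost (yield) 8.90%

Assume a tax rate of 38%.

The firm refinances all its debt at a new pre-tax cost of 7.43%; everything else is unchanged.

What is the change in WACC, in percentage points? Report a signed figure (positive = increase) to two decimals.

Current WACC:
Total capital V = 1708 + 2554 = 4262.
Equity: weight = 1708/4262 = 0.4008; cost = 11.3%.
Senior notes: weight = 2554/4262 = 0.5992; after-tax cost = 8.9% × (1 − 38%) = 5.5180%.
WACC = 0.4008 × 11.3000% + 0.5992 × 5.5180% = 7.8351%.
After the change:
Total capital V = 1708 + 2554 = 4262.
Equity: weight = 1708/4262 = 0.4008; cost = 11.3%.
Senior notes: weight = 2554/4262 = 0.5992; after-tax cost = 7.43% × (1 − 38%) = 4.6066%.
WACC = 0.4008 × 11.3000% + 0.5992 × 4.6066% = 7.2890%.
Change in WACC = 7.2890% − 7.8351% = -0.5462 pp.

-0.55 pp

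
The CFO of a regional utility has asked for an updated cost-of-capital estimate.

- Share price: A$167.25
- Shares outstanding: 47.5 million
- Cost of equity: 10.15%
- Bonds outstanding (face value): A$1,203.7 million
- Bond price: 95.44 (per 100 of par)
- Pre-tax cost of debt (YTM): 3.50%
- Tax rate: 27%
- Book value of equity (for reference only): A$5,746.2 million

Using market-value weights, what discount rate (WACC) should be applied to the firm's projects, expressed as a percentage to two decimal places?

Market value of equity E = 167.25 × 47.5m = 7944.375m. Market value of debt D = 1203.7m × 95.44/100 = 1148.81128m.
Total capital V = 7944.375 + 1148.81128 = 9093.18628.
Equity: weight = 7944.375/9093.18628 = 0.8737; cost = 10.15%.
Bonds outstanding: weight = 1148.81128/9093.18628 = 0.1263; after-tax cost = 3.5% × (1 − 27%) = 2.5550%.
WACC = 0.8737 × 10.1500% + 0.1263 × 2.5550% = 9.1905%.

9.19%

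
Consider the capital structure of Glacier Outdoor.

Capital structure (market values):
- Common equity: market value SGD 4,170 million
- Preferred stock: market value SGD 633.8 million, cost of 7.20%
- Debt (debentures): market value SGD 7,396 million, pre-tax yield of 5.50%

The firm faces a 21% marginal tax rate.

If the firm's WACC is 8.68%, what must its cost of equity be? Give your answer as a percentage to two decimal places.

Total capital V = 4170 + 633.8 + 7396 = 12199.8.
Equity weight = 4170/12199.8 = 0.3418.
Preferred weight = 633.8/12199.8 = 0.0520.
Debentures weight = 7396/12199.8 = 0.6062.
Debt contribution = 0.6062 × 5.5% × (1 − 21%) = 2.6341%.
Preferred contribution = 0.0520 × 7.2% = 0.3741%.
Required equity contribution = 8.68% − 3.0082% = 5.6718%.
Re = 5.6718% / 0.3418 = 16.5936%.

16.59%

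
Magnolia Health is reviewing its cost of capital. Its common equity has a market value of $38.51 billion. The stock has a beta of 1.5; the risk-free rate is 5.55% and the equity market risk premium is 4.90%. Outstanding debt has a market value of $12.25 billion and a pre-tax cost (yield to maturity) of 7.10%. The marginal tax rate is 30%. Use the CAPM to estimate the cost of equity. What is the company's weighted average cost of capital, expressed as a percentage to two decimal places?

10.99%

Cost of equity via CAPM: Re = 5.55% + 1.5 × 4.9% = 12.9000%.
Total capital V = 38.51 + 12.25 = 50.76.
Equity: weight = 38.51/50.76 = 0.7587; cost = 12.9%.
Debt: weight = 12.25/50.76 = 0.2413; after-tax cost = 7.1% × (1 − 30%) = 4.9700%.
WACC = 0.7587 × 12.9000% + 0.2413 × 4.9700% = 10.9862%.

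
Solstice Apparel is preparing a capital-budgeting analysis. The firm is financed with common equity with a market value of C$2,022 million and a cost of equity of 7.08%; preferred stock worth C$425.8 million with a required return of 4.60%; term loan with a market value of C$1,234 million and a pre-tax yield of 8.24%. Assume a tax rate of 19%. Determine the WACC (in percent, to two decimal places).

6.66%

Total capital V = 2022 + 425.8 + 1234 = 3681.8.
Equity: weight = 2022/3681.8 = 0.5492; cost = 7.08%.
Preferred: weight = 425.8/3681.8 = 0.1156; cost = 4.6%.
Term loan: weight = 1234/3681.8 = 0.3352; after-tax cost = 8.24% × (1 − 19%) = 6.6744%.
WACC = 0.5492 × 7.0800% + 0.1156 × 4.6000% + 0.3352 × 6.6744% = 6.6572%.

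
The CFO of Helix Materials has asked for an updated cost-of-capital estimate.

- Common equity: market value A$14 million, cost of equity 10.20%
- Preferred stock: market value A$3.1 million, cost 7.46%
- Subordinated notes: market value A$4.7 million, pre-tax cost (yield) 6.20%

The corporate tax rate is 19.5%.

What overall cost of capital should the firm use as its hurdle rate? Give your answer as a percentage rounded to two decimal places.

Total capital V = 14 + 3.1 + 4.7 = 21.8.
Equity: weight = 14/21.8 = 0.6422; cost = 10.2%.
Preferred: weight = 3.1/21.8 = 0.1422; cost = 7.46%.
Subordinated notes: weight = 4.7/21.8 = 0.2156; after-tax cost = 6.2% × (1 − 19.5%) = 4.9910%.
WACC = 0.6422 × 10.2000% + 0.1422 × 7.4600% + 0.2156 × 4.9910% = 8.6873%.

8.69%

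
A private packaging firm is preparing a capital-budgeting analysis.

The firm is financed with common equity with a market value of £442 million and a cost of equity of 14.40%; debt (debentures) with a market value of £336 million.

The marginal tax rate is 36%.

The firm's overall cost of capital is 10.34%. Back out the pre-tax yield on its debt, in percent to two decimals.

7.81%

Total capital V = 442 + 336 = 778.
Equity weight = 442/778 = 0.5681.
Debentures weight = 336/778 = 0.4319.
Equity contribution = 0.5681 × 14.4% = 8.1810%.
Remaining for debt = 10.34% − 8.1810% = 2.1590%.
Rd × (1 − 36%) × 0.4319 = 2.1590%  ⇒  Rd = 7.8112%.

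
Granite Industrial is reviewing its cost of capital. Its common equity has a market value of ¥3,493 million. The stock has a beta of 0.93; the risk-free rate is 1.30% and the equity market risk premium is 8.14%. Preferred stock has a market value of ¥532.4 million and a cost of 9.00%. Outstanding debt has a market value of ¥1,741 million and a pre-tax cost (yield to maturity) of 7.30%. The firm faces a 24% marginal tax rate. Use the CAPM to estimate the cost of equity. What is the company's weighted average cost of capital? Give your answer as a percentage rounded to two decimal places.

7.88%

Cost of equity via CAPM: Re = 1.3% + 0.93 × 8.14% = 8.8702%.
Total capital V = 3493 + 532.4 + 1741 = 5766.4.
Equity: weight = 3493/5766.4 = 0.6058; cost = 8.8702%.
Preferred: weight = 532.4/5766.4 = 0.0923; cost = 9%.
Debt: weight = 1741/5766.4 = 0.3019; after-tax cost = 7.3% × (1 − 24%) = 5.5480%.
WACC = 0.6058 × 8.8702% + 0.0923 × 9.0000% + 0.3019 × 5.5480% = 7.8791%.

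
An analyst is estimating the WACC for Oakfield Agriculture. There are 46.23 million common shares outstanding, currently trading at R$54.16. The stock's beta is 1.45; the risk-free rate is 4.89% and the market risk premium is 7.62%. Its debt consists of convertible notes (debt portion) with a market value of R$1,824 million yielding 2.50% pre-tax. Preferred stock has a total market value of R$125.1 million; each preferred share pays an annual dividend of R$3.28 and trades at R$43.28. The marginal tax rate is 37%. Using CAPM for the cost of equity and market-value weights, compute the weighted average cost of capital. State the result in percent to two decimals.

9.82%

Cost of equity via CAPM: Re = 4.89% + 1.45 × 7.62% = 15.9390%.
Cost of preferred: Rp = 3.28 / 43.28 = 7.5786%.
Market value of equity E = 54.16 × 46.23m = 2503.8168m.
Total capital V = 2503.8168 + 125.1 + 1824 = 4452.9168.
Equity: weight = 2503.8168/4452.9168 = 0.5623; cost = 15.939%.
Preferred: weight = 125.1/4452.9168 = 0.0281; cost = 7.5786%.
Convertible notes (debt portion): weight = 1824/4452.9168 = 0.4096; after-tax cost = 2.5% × (1 − 37%) = 1.5750%.
WACC = 0.5623 × 15.9390% + 0.0281 × 7.5786% + 0.4096 × 1.5750% = 9.8204%.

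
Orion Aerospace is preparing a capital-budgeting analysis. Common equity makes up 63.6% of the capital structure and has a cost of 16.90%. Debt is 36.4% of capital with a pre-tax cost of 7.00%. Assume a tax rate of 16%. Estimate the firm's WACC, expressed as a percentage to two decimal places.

12.89%

After-tax cost of debt = 7% × (1 − 16%) = 5.8800%.
WACC = 0.636 × 16.9000% + 0.364 × 5.8800% = 12.8887%.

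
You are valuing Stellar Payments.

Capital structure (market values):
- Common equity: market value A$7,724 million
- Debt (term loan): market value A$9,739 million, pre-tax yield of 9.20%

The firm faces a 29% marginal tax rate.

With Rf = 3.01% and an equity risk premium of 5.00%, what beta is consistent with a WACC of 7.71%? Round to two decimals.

1.24

Total capital V = 7724 + 9739 = 17463.
Equity weight = 7724/17463 = 0.4423.
Term loan weight = 9739/17463 = 0.5577.
Debt contribution = 0.5577 × 9.2% × (1 − 29%) = 3.6429%.
Required equity contribution = 7.71% − 3.6429% = 4.0671%  ⇒  Re = 9.1953%.
CAPM: 9.1953% = 3.01% + β × 5.0%  ⇒  β = 1.2371.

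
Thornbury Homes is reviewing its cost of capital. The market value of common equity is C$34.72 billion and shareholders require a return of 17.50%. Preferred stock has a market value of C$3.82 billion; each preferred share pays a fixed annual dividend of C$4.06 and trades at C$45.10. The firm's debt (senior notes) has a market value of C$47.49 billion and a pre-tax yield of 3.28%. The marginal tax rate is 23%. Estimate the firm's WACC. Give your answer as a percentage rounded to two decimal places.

8.86%

Cost of preferred: Rp = 4.06 / 45.1 = 9.0022%.
Total capital V = 34.72 + 3.82 + 47.49 = 86.03.
Equity: weight = 34.72/86.03 = 0.4036; cost = 17.5%.
Preferred: weight = 3.82/86.03 = 0.0444; cost = 9.0022%.
Senior notes: weight = 47.49/86.03 = 0.5520; after-tax cost = 3.28% × (1 − 23%) = 2.5256%.
WACC = 0.4036 × 17.5000% + 0.0444 × 9.0022% + 0.5520 × 2.5256% = 8.8566%.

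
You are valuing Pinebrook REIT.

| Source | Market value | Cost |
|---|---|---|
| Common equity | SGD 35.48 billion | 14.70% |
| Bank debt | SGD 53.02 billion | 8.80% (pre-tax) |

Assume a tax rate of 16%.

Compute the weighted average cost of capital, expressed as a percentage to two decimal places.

10.32%

Total capital V = 35.48 + 53.02 = 88.5.
Equity: weight = 35.48/88.5 = 0.4009; cost = 14.7%.
Bank debt: weight = 53.02/88.5 = 0.5991; after-tax cost = 8.8% × (1 − 16%) = 7.3920%.
WACC = 0.4009 × 14.7000% + 0.5991 × 7.3920% = 10.3218%.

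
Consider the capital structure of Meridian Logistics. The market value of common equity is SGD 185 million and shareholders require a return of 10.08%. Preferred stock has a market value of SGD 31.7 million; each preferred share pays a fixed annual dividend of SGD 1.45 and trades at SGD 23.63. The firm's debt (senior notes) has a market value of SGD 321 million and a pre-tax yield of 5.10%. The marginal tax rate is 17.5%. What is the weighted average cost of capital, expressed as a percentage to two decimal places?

6.34%

Cost of preferred: Rp = 1.45 / 23.63 = 6.1363%.
Total capital V = 185 + 31.7 + 321 = 537.7.
Equity: weight = 185/537.7 = 0.3441; cost = 10.08%.
Preferred: weight = 31.7/537.7 = 0.0590; cost = 6.1363%.
Senior notes: weight = 321/537.7 = 0.5970; after-tax cost = 5.1% × (1 − 17.5%) = 4.2075%.
WACC = 0.3441 × 10.0800% + 0.0590 × 6.1363% + 0.5970 × 4.2075% = 6.3417%.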